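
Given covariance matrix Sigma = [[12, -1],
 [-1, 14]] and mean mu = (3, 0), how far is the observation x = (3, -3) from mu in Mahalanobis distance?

Step 1 — centre the observation: (x - mu) = (0, -3).

Step 2 — invert Sigma. det(Sigma) = 12·14 - (-1)² = 167.
  Sigma^{-1} = (1/det) · [[d, -b], [-b, a]] = [[0.0838, 0.006],
 [0.006, 0.0719]].

Step 3 — form the quadratic (x - mu)^T · Sigma^{-1} · (x - mu):
  Sigma^{-1} · (x - mu) = (-0.018, -0.2156).
  (x - mu)^T · [Sigma^{-1} · (x - mu)] = (0)·(-0.018) + (-3)·(-0.2156) = 0.6467.

Step 4 — take square root: d = √(0.6467) ≈ 0.8042.

d(x, mu) = √(0.6467) ≈ 0.8042


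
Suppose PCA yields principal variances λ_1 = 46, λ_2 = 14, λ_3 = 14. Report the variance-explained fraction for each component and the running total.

Step 1 — total variance = trace(Sigma) = Σ λ_i = 46 + 14 + 14 = 74.

Step 2 — fraction explained by component i = λ_i / Σ λ:
  PC1: 46/74 = 0.6216
  PC2: 14/74 = 0.1892
  PC3: 14/74 = 0.1892

Step 3 — cumulative fraction after k components = (λ_1 + ... + λ_k) / Σ λ:
  k = 1: 46/74 = 0.6216
  k = 2: (46 + 14)/74 = 60/74 = 0.8108
  k = 3: (46 + 14 + 14)/74 = 74/74 = 1

Summary (fraction, with percent):

explained: PC1 0.6216 (62.16%), PC2 0.1892 (18.92%), PC3 0.1892 (18.92%);  cumulative: 0.6216, 0.8108, 1


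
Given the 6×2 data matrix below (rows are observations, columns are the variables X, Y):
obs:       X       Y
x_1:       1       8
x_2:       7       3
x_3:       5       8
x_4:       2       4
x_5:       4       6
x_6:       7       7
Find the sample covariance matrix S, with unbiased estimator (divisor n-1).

Step 1 — column means:
  mean(X) = (1 + 7 + 5 + 2 + 4 + 7) / 6 = 26/6 = 4.3333
  mean(Y) = (8 + 3 + 8 + 4 + 6 + 7) / 6 = 36/6 = 6

Step 2 — sample covariance S[i,j] = (1/(n-1)) · Σ_k (x_{k,i} - mean_i) · (x_{k,j} - mean_j), with n-1 = 5.
  S[X,X] = ((-3.3333)·(-3.3333) + (2.6667)·(2.6667) + (0.6667)·(0.6667) + (-2.3333)·(-2.3333) + (-0.3333)·(-0.3333) + (2.6667)·(2.6667)) / 5 = 31.3333/5 = 6.2667
  S[X,Y] = ((-3.3333)·(2) + (2.6667)·(-3) + (0.6667)·(2) + (-2.3333)·(-2) + (-0.3333)·(0) + (2.6667)·(1)) / 5 = -6/5 = -1.2
  S[Y,Y] = ((2)·(2) + (-3)·(-3) + (2)·(2) + (-2)·(-2) + (0)·(0) + (1)·(1)) / 5 = 22/5 = 4.4

S is symmetric (S[j,i] = S[i,j]). Assembling:

S = [[6.2667, -1.2],
 [-1.2, 4.4]]


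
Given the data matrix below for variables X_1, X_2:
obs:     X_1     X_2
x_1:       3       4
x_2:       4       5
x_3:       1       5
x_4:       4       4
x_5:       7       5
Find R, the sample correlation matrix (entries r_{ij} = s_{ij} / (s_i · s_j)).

Step 1 — column means:
  mean(X_1) = (3 + 4 + 1 + 4 + 7) / 5 = 19/5 = 3.8
  mean(X_2) = (4 + 5 + 5 + 4 + 5) / 5 = 23/5 = 4.6

Step 2 — sample variances and covariances s[i,j] = (1/(n-1)) · Σ_k (x_{k,i} - mean_i) · (x_{k,j} - mean_j), with n-1 = 4:
  s[X_1,X_1] = ((-0.8)·(-0.8) + (0.2)·(0.2) + (-2.8)·(-2.8) + (0.2)·(0.2) + (3.2)·(3.2)) / 4 = 18.8/4 = 4.7
  s[X_1,X_2] = ((-0.8)·(-0.6) + (0.2)·(0.4) + (-2.8)·(0.4) + (0.2)·(-0.6) + (3.2)·(0.4)) / 4 = 0.6/4 = 0.15
  s[X_2,X_2] = ((-0.6)·(-0.6) + (0.4)·(0.4) + (0.4)·(0.4) + (-0.6)·(-0.6) + (0.4)·(0.4)) / 4 = 1.2/4 = 0.3
  Sample standard deviations s_i = √(s[i,i]):
  s(X_1) = √(4.7) = 2.1679
  s(X_2) = √(0.3) = 0.5477

Step 3 — r_{ij} = s_{ij} / (s_i · s_j):
  r[X_1,X_1] = 1 (diagonal).
  r[X_1,X_2] = 0.15 / (2.1679 · 0.5477) = 0.15 / 1.1874 = 0.1263
  r[X_2,X_2] = 1 (diagonal).

R is symmetric with unit diagonal. Assembling:

R = [[1, 0.1263],
 [0.1263, 1]]


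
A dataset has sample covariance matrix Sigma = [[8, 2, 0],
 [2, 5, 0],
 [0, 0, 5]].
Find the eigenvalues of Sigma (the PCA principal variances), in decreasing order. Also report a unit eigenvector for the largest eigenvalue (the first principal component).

Step 1 — characteristic polynomial p(λ) = det(λI - Sigma) = λ³ - tr·λ² + c_1·λ - det, where tr = trace, c_1 = sum of the principal 2×2 minors, det = det(Sigma):
  tr = 8 + 5 + 5 = 18,
  c_1 = (8·5 - (2)²) + (8·5 - (0)²) + (5·5 - (0)²) = 36 + 40 + 25 = 101,
  det = 8·(5·5 - (0)²) - (2)·((2)·5 - (0)·(0)) + (0)·((2)·(0) - 5·(0)) = 8·(25) - (2)·(10) + (0)·(0) = 180.
  So p(λ) = λ³ - 18λ² + 101λ - 180.
Step 2 — look for an integer root (rational root theorem: any rational root is an integer divisor of 180). Testing λ = 4:
  p(4) = 64 - 288 + 404 - 180 = 0  ✓
  Dividing out (λ - 4): p(λ) = (λ - 4)(λ² - 14λ + 45).
Step 3 — remaining eigenvalues from the quadratic λ² - 14λ + 45 = 0:
  Δ = 14² - 4·45 = 196 - 180 = 16,  λ = (14 ± √16)/2 = (14 ± 4)/2 = 9 or 5.
  Sorted: λ_1 = 9,  λ_2 = 5,  λ_3 = 4  (check: sum = 18 = tr ✓).

Step 4 — unit eigenvector for λ_1 = 9: v spans the null space of (Sigma - λ_1 I), whose rows are
  r_1 = (-1, 2, 0),  r_2 = (2, -4, 0),  r_3 = (0, 0, -4).
  v is orthogonal to every row, so take v ∝ r_1 × r_3 = ((2)·(-4) - (0)·(0), (0)·(0) - (-1)·(-4), (-1)·(0) - (2)·(0)) = (-8, -4, 0).
  Rescale (divide by 4; multiply by -1 so the first nonzero entry is positive): u = (2, 1, 0).
  ||u|| = √((2)² + (1)² + (0)²) = √(5) ≈ 2.2361,  v_1 = u/||u|| ≈ (0.8944, 0.4472, 0) (||v_1|| = 1).

λ_1 = 9,  λ_2 = 5,  λ_3 = 4;  v_1 ≈ (0.8944, 0.4472, 0)


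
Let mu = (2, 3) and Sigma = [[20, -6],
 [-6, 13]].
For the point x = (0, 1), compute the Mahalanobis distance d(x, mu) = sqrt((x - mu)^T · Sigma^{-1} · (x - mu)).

Step 1 — centre the observation: (x - mu) = (-2, -2).

Step 2 — invert Sigma. det(Sigma) = 20·13 - (-6)² = 224.
  Sigma^{-1} = (1/det) · [[d, -b], [-b, a]] = [[0.058, 0.0268],
 [0.0268, 0.0893]].

Step 3 — form the quadratic (x - mu)^T · Sigma^{-1} · (x - mu):
  Sigma^{-1} · (x - mu) = (-0.1696, -0.2321).
  (x - mu)^T · [Sigma^{-1} · (x - mu)] = (-2)·(-0.1696) + (-2)·(-0.2321) = 0.8036.

Step 4 — take square root: d = √(0.8036) ≈ 0.8964.

d(x, mu) = √(0.8036) ≈ 0.8964


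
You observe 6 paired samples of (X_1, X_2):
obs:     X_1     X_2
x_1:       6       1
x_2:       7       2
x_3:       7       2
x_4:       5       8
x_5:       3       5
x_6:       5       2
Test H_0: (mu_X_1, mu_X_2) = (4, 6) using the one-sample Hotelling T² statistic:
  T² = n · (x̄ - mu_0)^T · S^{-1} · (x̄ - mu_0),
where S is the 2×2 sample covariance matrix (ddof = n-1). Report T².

Step 1 — sample mean vector:
  mean(X_1) = (6 + 7 + 7 + 5 + 3 + 5) / 6 = 33/6 = 5.5
  mean(X_2) = (1 + 2 + 2 + 8 + 5 + 2) / 6 = 20/6 = 3.3333
  x̄ = (5.5, 3.3333),  deviation x̄ - mu_0 = (5.5, 3.3333) - (4, 6) = (1.5, -2.6667).

Step 2 — sample covariance matrix, S[i,j] = (1/(n-1)) · Σ_k (x_{k,i} - mean_i) · (x_{k,j} - mean_j), divisor n-1 = 5:
  S[X_1,X_1] = ((0.5)·(0.5) + (1.5)·(1.5) + (1.5)·(1.5) + (-0.5)·(-0.5) + (-2.5)·(-2.5) + (-0.5)·(-0.5)) / 5 = 11.5/5 = 2.3
  S[X_1,X_2] = ((0.5)·(-2.3333) + (1.5)·(-1.3333) + (1.5)·(-1.3333) + (-0.5)·(4.6667) + (-2.5)·(1.6667) + (-0.5)·(-1.3333)) / 5 = -11/5 = -2.2
  S[X_2,X_2] = ((-2.3333)·(-2.3333) + (-1.3333)·(-1.3333) + (-1.3333)·(-1.3333) + (4.6667)·(4.6667) + (1.6667)·(1.6667) + (-1.3333)·(-1.3333)) / 5 = 35.3333/5 = 7.0667
  S = [[2.3, -2.2],
 [-2.2, 7.0667]].

Step 3 — invert S. det(S) = 2.3·7.0667 - (-2.2)² = 11.4133.
  S^{-1} = (1/det) · [[d, -b], [-b, a]] = [[0.6192, 0.1928],
 [0.1928, 0.2015]].

Step 4 — quadratic form (x̄ - mu_0)^T · S^{-1} · (x̄ - mu_0):
  S^{-1} · (x̄ - mu_0) = (0.4147, -0.2482),
  (x̄ - mu_0)^T · [...] = (1.5)·(0.4147) + (-2.6667)·(-0.2482) = 1.2841.

Step 5 — scale by n: T² = 6 · 1.2841 = 7.7044.

T² ≈ 7.7044


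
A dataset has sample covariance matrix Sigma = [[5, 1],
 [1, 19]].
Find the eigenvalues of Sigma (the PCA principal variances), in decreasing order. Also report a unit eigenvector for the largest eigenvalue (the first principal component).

Step 1 — characteristic polynomial of 2×2 Sigma:
  det(Sigma - λI) = λ² - trace · λ + det = 0.
  trace = 5 + 19 = 24, det = 5·19 - (1)² = 94.
Step 2 — discriminant:
  Δ = trace² - 4·det = 576 - 376 = 200.
Step 3 — eigenvalues:
  λ = (trace ± √Δ)/2 = (24 ± 14.1421)/2,
  λ_1 = 19.0711,  λ_2 = 4.9289.

Step 4 — unit eigenvector for λ_1: solve (Sigma - λ_1 I)v = 0. First row:
  (5 - 19.0711)·v_x + (1)·v_y = 0, i.e. (-14.0711)·v_x + (1)·v_y = 0,
  so v ∝ (b, λ_1 - a) = (1, 14.0711) = u.
  ||u|| = √((1)² + (14.0711)²) = √(198.9949) ≈ 14.1066,
  v_1 = u/||u|| ≈ (0.0709, 0.9975) (||v_1|| = 1).

λ_1 = 19.0711,  λ_2 = 4.9289;  v_1 ≈ (0.0709, 0.9975)


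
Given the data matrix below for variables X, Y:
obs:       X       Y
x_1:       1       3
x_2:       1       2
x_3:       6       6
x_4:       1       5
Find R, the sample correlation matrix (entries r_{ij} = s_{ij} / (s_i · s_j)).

Step 1 — column means:
  mean(X) = (1 + 1 + 6 + 1) / 4 = 9/4 = 2.25
  mean(Y) = (3 + 2 + 6 + 5) / 4 = 16/4 = 4

Step 2 — sample variances and covariances s[i,j] = (1/(n-1)) · Σ_k (x_{k,i} - mean_i) · (x_{k,j} - mean_j), with n-1 = 3:
  s[X,X] = ((-1.25)·(-1.25) + (-1.25)·(-1.25) + (3.75)·(3.75) + (-1.25)·(-1.25)) / 3 = 18.75/3 = 6.25
  s[X,Y] = ((-1.25)·(-1) + (-1.25)·(-2) + (3.75)·(2) + (-1.25)·(1)) / 3 = 10/3 = 3.3333
  s[Y,Y] = ((-1)·(-1) + (-2)·(-2) + (2)·(2) + (1)·(1)) / 3 = 10/3 = 3.3333
  Sample standard deviations s_i = √(s[i,i]):
  s(X) = √(6.25) = 2.5
  s(Y) = √(3.3333) = 1.8257

Step 3 — r_{ij} = s_{ij} / (s_i · s_j):
  r[X,X] = 1 (diagonal).
  r[X,Y] = 3.3333 / (2.5 · 1.8257) = 3.3333 / 4.5644 = 0.7303
  r[Y,Y] = 1 (diagonal).

R is symmetric with unit diagonal. Assembling:

R = [[1, 0.7303],
 [0.7303, 1]]


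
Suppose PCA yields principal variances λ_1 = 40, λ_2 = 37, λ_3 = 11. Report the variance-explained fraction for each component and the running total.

Step 1 — total variance = trace(Sigma) = Σ λ_i = 40 + 37 + 11 = 88.

Step 2 — fraction explained by component i = λ_i / Σ λ:
  PC1: 40/88 = 0.4545
  PC2: 37/88 = 0.4205
  PC3: 11/88 = 0.125

Step 3 — cumulative fraction after k components = (λ_1 + ... + λ_k) / Σ λ:
  k = 1: 40/88 = 0.4545
  k = 2: (40 + 37)/88 = 77/88 = 0.875
  k = 3: (40 + 37 + 11)/88 = 88/88 = 1

Summary (fraction, with percent):

explained: PC1 0.4545 (45.45%), PC2 0.4205 (42.05%), PC3 0.125 (12.5%);  cumulative: 0.4545, 0.875, 1


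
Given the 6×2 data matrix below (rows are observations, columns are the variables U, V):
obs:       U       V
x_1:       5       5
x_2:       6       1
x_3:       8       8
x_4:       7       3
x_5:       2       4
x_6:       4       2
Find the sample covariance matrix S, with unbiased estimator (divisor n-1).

Step 1 — column means:
  mean(U) = (5 + 6 + 8 + 7 + 2 + 4) / 6 = 32/6 = 5.3333
  mean(V) = (5 + 1 + 8 + 3 + 4 + 2) / 6 = 23/6 = 3.8333

Step 2 — sample covariance S[i,j] = (1/(n-1)) · Σ_k (x_{k,i} - mean_i) · (x_{k,j} - mean_j), with n-1 = 5.
  S[U,U] = ((-0.3333)·(-0.3333) + (0.6667)·(0.6667) + (2.6667)·(2.6667) + (1.6667)·(1.6667) + (-3.3333)·(-3.3333) + (-1.3333)·(-1.3333)) / 5 = 23.3333/5 = 4.6667
  S[U,V] = ((-0.3333)·(1.1667) + (0.6667)·(-2.8333) + (2.6667)·(4.1667) + (1.6667)·(-0.8333) + (-3.3333)·(0.1667) + (-1.3333)·(-1.8333)) / 5 = 9.3333/5 = 1.8667
  S[V,V] = ((1.1667)·(1.1667) + (-2.8333)·(-2.8333) + (4.1667)·(4.1667) + (-0.8333)·(-0.8333) + (0.1667)·(0.1667) + (-1.8333)·(-1.8333)) / 5 = 30.8333/5 = 6.1667

S is symmetric (S[j,i] = S[i,j]). Assembling:

S = [[4.6667, 1.8667],
 [1.8667, 6.1667]]


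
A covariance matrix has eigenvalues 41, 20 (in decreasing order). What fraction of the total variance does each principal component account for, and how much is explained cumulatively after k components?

Step 1 — total variance = trace(Sigma) = Σ λ_i = 41 + 20 = 61.

Step 2 — fraction explained by component i = λ_i / Σ λ:
  PC1: 41/61 = 0.6721
  PC2: 20/61 = 0.3279

Step 3 — cumulative fraction after k components = (λ_1 + ... + λ_k) / Σ λ:
  k = 1: 41/61 = 0.6721
  k = 2: (41 + 20)/61 = 61/61 = 1

Summary (fraction, with percent):

explained: PC1 0.6721 (67.21%), PC2 0.3279 (32.79%);  cumulative: 0.6721, 1


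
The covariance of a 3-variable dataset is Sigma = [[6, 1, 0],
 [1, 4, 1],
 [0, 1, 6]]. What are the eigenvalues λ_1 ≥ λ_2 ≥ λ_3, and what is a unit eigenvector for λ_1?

Step 1 — characteristic polynomial p(λ) = det(λI - Sigma) = λ³ - tr·λ² + c_1·λ - det, where tr = trace, c_1 = sum of the principal 2×2 minors, det = det(Sigma):
  tr = 6 + 4 + 6 = 16,
  c_1 = (6·4 - (1)²) + (6·6 - (0)²) + (4·6 - (1)²) = 23 + 36 + 23 = 82,
  det = 6·(4·6 - (1)²) - (1)·((1)·6 - (1)·(0)) + (0)·((1)·(1) - 4·(0)) = 6·(23) - (1)·(6) + (0)·(1) = 132.
  So p(λ) = λ³ - 16λ² + 82λ - 132.
Step 2 — look for an integer root (rational root theorem: any rational root is an integer divisor of 132). Testing λ = 6:
  p(6) = 216 - 576 + 492 - 132 = 0  ✓
  Dividing out (λ - 6): p(λ) = (λ - 6)(λ² - 10λ + 22).
Step 3 — remaining eigenvalues from the quadratic λ² - 10λ + 22 = 0:
  Δ = 10² - 4·22 = 100 - 88 = 12,  λ = (10 ± √12)/2 = (10 ± 3.4641)/2 ≈ 6.7321 or 3.2679.
  Sorted: λ_1 = 6.7321,  λ_2 = 6,  λ_3 = 3.2679  (check: sum = 16 = tr ✓).

Step 4 — unit eigenvector for λ_1 ≈ 6.7321: v spans the null space of (Sigma - λ_1 I), whose rows are
  r_1 = (-0.7321, 1, 0),  r_2 = (1, -2.7321, 1),  r_3 = (0, 1, -0.7321).
  v is orthogonal to every row, so take v ∝ r_1 × r_2 = ((1)·(1) - (0)·(-2.7321), (0)·(1) - (-0.7321)·(1), (-0.7321)·(-2.7321) - (1)·(1)) ≈ (1, 0.7321, 1).
  Let u = (1, 0.7321, 1).
  ||u|| = √((1)² + (0.7321)² + (1)²) = √(2.5359) ≈ 1.5925,  v_1 = u/||u|| ≈ (0.628, 0.4597, 0.628) (||v_1|| = 1).

λ_1 = 6.7321,  λ_2 = 6,  λ_3 = 3.2679;  v_1 ≈ (0.628, 0.4597, 0.628)


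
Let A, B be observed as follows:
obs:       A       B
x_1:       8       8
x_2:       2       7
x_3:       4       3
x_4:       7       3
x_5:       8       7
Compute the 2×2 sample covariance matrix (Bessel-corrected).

Step 1 — column means:
  mean(A) = (8 + 2 + 4 + 7 + 8) / 5 = 29/5 = 5.8
  mean(B) = (8 + 7 + 3 + 3 + 7) / 5 = 28/5 = 5.6

Step 2 — sample covariance S[i,j] = (1/(n-1)) · Σ_k (x_{k,i} - mean_i) · (x_{k,j} - mean_j), with n-1 = 4.
  S[A,A] = ((2.2)·(2.2) + (-3.8)·(-3.8) + (-1.8)·(-1.8) + (1.2)·(1.2) + (2.2)·(2.2)) / 4 = 28.8/4 = 7.2
  S[A,B] = ((2.2)·(2.4) + (-3.8)·(1.4) + (-1.8)·(-2.6) + (1.2)·(-2.6) + (2.2)·(1.4)) / 4 = 4.6/4 = 1.15
  S[B,B] = ((2.4)·(2.4) + (1.4)·(1.4) + (-2.6)·(-2.6) + (-2.6)·(-2.6) + (1.4)·(1.4)) / 4 = 23.2/4 = 5.8

S is symmetric (S[j,i] = S[i,j]). Assembling:

S = [[7.2, 1.15],
 [1.15, 5.8]]


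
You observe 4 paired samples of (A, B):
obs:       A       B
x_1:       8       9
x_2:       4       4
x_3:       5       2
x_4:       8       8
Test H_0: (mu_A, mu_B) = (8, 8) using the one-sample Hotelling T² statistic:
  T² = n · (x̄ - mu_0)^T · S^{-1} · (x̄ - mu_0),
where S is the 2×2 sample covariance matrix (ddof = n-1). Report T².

Step 1 — sample mean vector:
  mean(A) = (8 + 4 + 5 + 8) / 4 = 25/4 = 6.25
  mean(B) = (9 + 4 + 2 + 8) / 4 = 23/4 = 5.75
  x̄ = (6.25, 5.75),  deviation x̄ - mu_0 = (6.25, 5.75) - (8, 8) = (-1.75, -2.25).

Step 2 — sample covariance matrix, S[i,j] = (1/(n-1)) · Σ_k (x_{k,i} - mean_i) · (x_{k,j} - mean_j), divisor n-1 = 3:
  S[A,A] = ((1.75)·(1.75) + (-2.25)·(-2.25) + (-1.25)·(-1.25) + (1.75)·(1.75)) / 3 = 12.75/3 = 4.25
  S[A,B] = ((1.75)·(3.25) + (-2.25)·(-1.75) + (-1.25)·(-3.75) + (1.75)·(2.25)) / 3 = 18.25/3 = 6.0833
  S[B,B] = ((3.25)·(3.25) + (-1.75)·(-1.75) + (-3.75)·(-3.75) + (2.25)·(2.25)) / 3 = 32.75/3 = 10.9167
  S = [[4.25, 6.0833],
 [6.0833, 10.9167]].

Step 3 — invert S. det(S) = 4.25·10.9167 - (6.0833)² = 9.3889.
  S^{-1} = (1/det) · [[d, -b], [-b, a]] = [[1.1627, -0.6479],
 [-0.6479, 0.4527]].

Step 4 — quadratic form (x̄ - mu_0)^T · S^{-1} · (x̄ - mu_0):
  S^{-1} · (x̄ - mu_0) = (-0.5769, 0.1154),
  (x̄ - mu_0)^T · [...] = (-1.75)·(-0.5769) + (-2.25)·(0.1154) = 0.75.

Step 5 — scale by n: T² = 4 · 0.75 = 3.

T² ≈ 3


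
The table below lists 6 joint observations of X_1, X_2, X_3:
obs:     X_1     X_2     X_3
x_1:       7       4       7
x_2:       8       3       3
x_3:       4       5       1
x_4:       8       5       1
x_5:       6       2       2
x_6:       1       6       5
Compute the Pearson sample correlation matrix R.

Step 1 — column means:
  mean(X_1) = (7 + 8 + 4 + 8 + 6 + 1) / 6 = 34/6 = 5.6667
  mean(X_2) = (4 + 3 + 5 + 5 + 2 + 6) / 6 = 25/6 = 4.1667
  mean(X_3) = (7 + 3 + 1 + 1 + 2 + 5) / 6 = 19/6 = 3.1667

Step 2 — sample variances and covariances s[i,j] = (1/(n-1)) · Σ_k (x_{k,i} - mean_i) · (x_{k,j} - mean_j), with n-1 = 5:
  s[X_1,X_1] = ((1.3333)·(1.3333) + (2.3333)·(2.3333) + (-1.6667)·(-1.6667) + (2.3333)·(2.3333) + (0.3333)·(0.3333) + (-4.6667)·(-4.6667)) / 5 = 37.3333/5 = 7.4667
  s[X_1,X_2] = ((1.3333)·(-0.1667) + (2.3333)·(-1.1667) + (-1.6667)·(0.8333) + (2.3333)·(0.8333) + (0.3333)·(-2.1667) + (-4.6667)·(1.8333)) / 5 = -11.6667/5 = -2.3333
  s[X_1,X_3] = ((1.3333)·(3.8333) + (2.3333)·(-0.1667) + (-1.6667)·(-2.1667) + (2.3333)·(-2.1667) + (0.3333)·(-1.1667) + (-4.6667)·(1.8333)) / 5 = -5.6667/5 = -1.1333
  s[X_2,X_2] = ((-0.1667)·(-0.1667) + (-1.1667)·(-1.1667) + (0.8333)·(0.8333) + (0.8333)·(0.8333) + (-2.1667)·(-2.1667) + (1.8333)·(1.8333)) / 5 = 10.8333/5 = 2.1667
  s[X_2,X_3] = ((-0.1667)·(3.8333) + (-1.1667)·(-0.1667) + (0.8333)·(-2.1667) + (0.8333)·(-2.1667) + (-2.1667)·(-1.1667) + (1.8333)·(1.8333)) / 5 = 1.8333/5 = 0.3667
  s[X_3,X_3] = ((3.8333)·(3.8333) + (-0.1667)·(-0.1667) + (-2.1667)·(-2.1667) + (-2.1667)·(-2.1667) + (-1.1667)·(-1.1667) + (1.8333)·(1.8333)) / 5 = 28.8333/5 = 5.7667
  Sample standard deviations s_i = √(s[i,i]):
  s(X_1) = √(7.4667) = 2.7325
  s(X_2) = √(2.1667) = 1.472
  s(X_3) = √(5.7667) = 2.4014

Step 3 — r_{ij} = s_{ij} / (s_i · s_j):
  r[X_1,X_1] = 1 (diagonal).
  r[X_1,X_2] = -2.3333 / (2.7325 · 1.472) = -2.3333 / 4.0222 = -0.5801
  r[X_1,X_3] = -1.1333 / (2.7325 · 2.4014) = -1.1333 / 6.5618 = -0.1727
  r[X_2,X_2] = 1 (diagonal).
  r[X_2,X_3] = 0.3667 / (1.472 · 2.4014) = 0.3667 / 3.5347 = 0.1037
  r[X_3,X_3] = 1 (diagonal).

R is symmetric with unit diagonal. Assembling:

R = [[1, -0.5801, -0.1727],
 [-0.5801, 1, 0.1037],
 [-0.1727, 0.1037, 1]]


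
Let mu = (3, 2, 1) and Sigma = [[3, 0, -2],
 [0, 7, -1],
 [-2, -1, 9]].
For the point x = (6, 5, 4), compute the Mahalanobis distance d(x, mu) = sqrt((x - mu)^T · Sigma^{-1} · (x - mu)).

Step 1 — centre the observation: (x - mu) = (3, 3, 3).

Step 2 — invert Sigma (cofactor / det for 3×3, or solve directly):
  Sigma^{-1} = [[0.3924, 0.0127, 0.0886],
 [0.0127, 0.1456, 0.019],
 [0.0886, 0.019, 0.1329]].

Step 3 — form the quadratic (x - mu)^T · Sigma^{-1} · (x - mu):
  Sigma^{-1} · (x - mu) = (1.481, 0.5316, 0.7215).
  (x - mu)^T · [Sigma^{-1} · (x - mu)] = (3)·(1.481) + (3)·(0.5316) + (3)·(0.7215) = 8.2025.

Step 4 — take square root: d = √(8.2025) ≈ 2.864.

d(x, mu) = √(8.2025) ≈ 2.864


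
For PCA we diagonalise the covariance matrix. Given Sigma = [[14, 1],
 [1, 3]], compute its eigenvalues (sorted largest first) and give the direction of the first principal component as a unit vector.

Step 1 — characteristic polynomial of 2×2 Sigma:
  det(Sigma - λI) = λ² - trace · λ + det = 0.
  trace = 14 + 3 = 17, det = 14·3 - (1)² = 41.
Step 2 — discriminant:
  Δ = trace² - 4·det = 289 - 164 = 125.
Step 3 — eigenvalues:
  λ = (trace ± √Δ)/2 = (17 ± 11.1803)/2,
  λ_1 = 14.0902,  λ_2 = 2.9098.

Step 4 — unit eigenvector for λ_1: solve (Sigma - λ_1 I)v = 0. First row:
  (14 - 14.0902)·v_x + (1)·v_y = 0, i.e. (-0.0902)·v_x + (1)·v_y = 0,
  so v ∝ (b, λ_1 - a) = (1, 0.0902) = u.
  ||u|| = √((1)² + (0.0902)²) = √(1.0081) ≈ 1.0041,
  v_1 = u/||u|| ≈ (0.996, 0.0898) (||v_1|| = 1).

λ_1 = 14.0902,  λ_2 = 2.9098;  v_1 ≈ (0.996, 0.0898)


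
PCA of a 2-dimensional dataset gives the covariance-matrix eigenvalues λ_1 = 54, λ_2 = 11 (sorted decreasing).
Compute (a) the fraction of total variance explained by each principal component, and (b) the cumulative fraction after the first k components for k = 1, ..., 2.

Step 1 — total variance = trace(Sigma) = Σ λ_i = 54 + 11 = 65.

Step 2 — fraction explained by component i = λ_i / Σ λ:
  PC1: 54/65 = 0.8308
  PC2: 11/65 = 0.1692

Step 3 — cumulative fraction after k components = (λ_1 + ... + λ_k) / Σ λ:
  k = 1: 54/65 = 0.8308
  k = 2: (54 + 11)/65 = 65/65 = 1

Summary (fraction, with percent):

explained: PC1 0.8308 (83.08%), PC2 0.1692 (16.92%);  cumulative: 0.8308, 1


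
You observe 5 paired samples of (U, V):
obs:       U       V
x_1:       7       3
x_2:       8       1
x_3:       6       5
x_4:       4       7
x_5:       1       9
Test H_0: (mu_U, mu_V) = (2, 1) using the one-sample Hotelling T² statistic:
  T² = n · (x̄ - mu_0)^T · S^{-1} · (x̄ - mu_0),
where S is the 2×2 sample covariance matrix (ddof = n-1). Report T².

Step 1 — sample mean vector:
  mean(U) = (7 + 8 + 6 + 4 + 1) / 5 = 26/5 = 5.2
  mean(V) = (3 + 1 + 5 + 7 + 9) / 5 = 25/5 = 5
  x̄ = (5.2, 5),  deviation x̄ - mu_0 = (5.2, 5) - (2, 1) = (3.2, 4).

Step 2 — sample covariance matrix, S[i,j] = (1/(n-1)) · Σ_k (x_{k,i} - mean_i) · (x_{k,j} - mean_j), divisor n-1 = 4:
  S[U,U] = ((1.8)·(1.8) + (2.8)·(2.8) + (0.8)·(0.8) + (-1.2)·(-1.2) + (-4.2)·(-4.2)) / 4 = 30.8/4 = 7.7
  S[U,V] = ((1.8)·(-2) + (2.8)·(-4) + (0.8)·(0) + (-1.2)·(2) + (-4.2)·(4)) / 4 = -34/4 = -8.5
  S[V,V] = ((-2)·(-2) + (-4)·(-4) + (0)·(0) + (2)·(2) + (4)·(4)) / 4 = 40/4 = 10
  S = [[7.7, -8.5],
 [-8.5, 10]].

Step 3 — invert S. det(S) = 7.7·10 - (-8.5)² = 4.75.
  S^{-1} = (1/det) · [[d, -b], [-b, a]] = [[2.1053, 1.7895],
 [1.7895, 1.6211]].

Step 4 — quadratic form (x̄ - mu_0)^T · S^{-1} · (x̄ - mu_0):
  S^{-1} · (x̄ - mu_0) = (13.8947, 12.2105),
  (x̄ - mu_0)^T · [...] = (3.2)·(13.8947) + (4)·(12.2105) = 93.3053.

Step 5 — scale by n: T² = 5 · 93.3053 = 466.5263.

T² ≈ 466.5263


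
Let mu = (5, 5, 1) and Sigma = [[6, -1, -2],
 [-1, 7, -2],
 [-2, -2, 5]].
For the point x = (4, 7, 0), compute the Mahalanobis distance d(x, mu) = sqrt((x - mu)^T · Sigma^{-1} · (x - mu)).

Step 1 — centre the observation: (x - mu) = (-1, 2, -1).

Step 2 — invert Sigma (cofactor / det for 3×3, or solve directly):
  Sigma^{-1} = [[0.2138, 0.0621, 0.1103],
 [0.0621, 0.1793, 0.0966],
 [0.1103, 0.0966, 0.2828]].

Step 3 — form the quadratic (x - mu)^T · Sigma^{-1} · (x - mu):
  Sigma^{-1} · (x - mu) = (-0.2, 0.2, -0.2).
  (x - mu)^T · [Sigma^{-1} · (x - mu)] = (-1)·(-0.2) + (2)·(0.2) + (-1)·(-0.2) = 0.8.

Step 4 — take square root: d = √(0.8) ≈ 0.8944.

d(x, mu) = √(0.8) ≈ 0.8944


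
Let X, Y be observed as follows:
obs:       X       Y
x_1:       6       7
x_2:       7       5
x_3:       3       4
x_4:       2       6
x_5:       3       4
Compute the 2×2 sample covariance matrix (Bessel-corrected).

Step 1 — column means:
  mean(X) = (6 + 7 + 3 + 2 + 3) / 5 = 21/5 = 4.2
  mean(Y) = (7 + 5 + 4 + 6 + 4) / 5 = 26/5 = 5.2

Step 2 — sample covariance S[i,j] = (1/(n-1)) · Σ_k (x_{k,i} - mean_i) · (x_{k,j} - mean_j), with n-1 = 4.
  S[X,X] = ((1.8)·(1.8) + (2.8)·(2.8) + (-1.2)·(-1.2) + (-2.2)·(-2.2) + (-1.2)·(-1.2)) / 4 = 18.8/4 = 4.7
  S[X,Y] = ((1.8)·(1.8) + (2.8)·(-0.2) + (-1.2)·(-1.2) + (-2.2)·(0.8) + (-1.2)·(-1.2)) / 4 = 3.8/4 = 0.95
  S[Y,Y] = ((1.8)·(1.8) + (-0.2)·(-0.2) + (-1.2)·(-1.2) + (0.8)·(0.8) + (-1.2)·(-1.2)) / 4 = 6.8/4 = 1.7

S is symmetric (S[j,i] = S[i,j]). Assembling:

S = [[4.7, 0.95],
 [0.95, 1.7]]


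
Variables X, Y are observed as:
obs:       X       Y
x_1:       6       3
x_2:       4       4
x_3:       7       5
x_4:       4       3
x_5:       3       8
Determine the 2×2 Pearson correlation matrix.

Step 1 — column means:
  mean(X) = (6 + 4 + 7 + 4 + 3) / 5 = 24/5 = 4.8
  mean(Y) = (3 + 4 + 5 + 3 + 8) / 5 = 23/5 = 4.6

Step 2 — sample variances and covariances s[i,j] = (1/(n-1)) · Σ_k (x_{k,i} - mean_i) · (x_{k,j} - mean_j), with n-1 = 4:
  s[X,X] = ((1.2)·(1.2) + (-0.8)·(-0.8) + (2.2)·(2.2) + (-0.8)·(-0.8) + (-1.8)·(-1.8)) / 4 = 10.8/4 = 2.7
  s[X,Y] = ((1.2)·(-1.6) + (-0.8)·(-0.6) + (2.2)·(0.4) + (-0.8)·(-1.6) + (-1.8)·(3.4)) / 4 = -5.4/4 = -1.35
  s[Y,Y] = ((-1.6)·(-1.6) + (-0.6)·(-0.6) + (0.4)·(0.4) + (-1.6)·(-1.6) + (3.4)·(3.4)) / 4 = 17.2/4 = 4.3
  Sample standard deviations s_i = √(s[i,i]):
  s(X) = √(2.7) = 1.6432
  s(Y) = √(4.3) = 2.0736

Step 3 — r_{ij} = s_{ij} / (s_i · s_j):
  r[X,X] = 1 (diagonal).
  r[X,Y] = -1.35 / (1.6432 · 2.0736) = -1.35 / 3.4073 = -0.3962
  r[Y,Y] = 1 (diagonal).

R is symmetric with unit diagonal. Assembling:

R = [[1, -0.3962],
 [-0.3962, 1]]


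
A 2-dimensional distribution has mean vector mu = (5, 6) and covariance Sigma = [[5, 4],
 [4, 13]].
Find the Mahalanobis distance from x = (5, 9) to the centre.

Step 1 — centre the observation: (x - mu) = (0, 3).

Step 2 — invert Sigma. det(Sigma) = 5·13 - (4)² = 49.
  Sigma^{-1} = (1/det) · [[d, -b], [-b, a]] = [[0.2653, -0.0816],
 [-0.0816, 0.102]].

Step 3 — form the quadratic (x - mu)^T · Sigma^{-1} · (x - mu):
  Sigma^{-1} · (x - mu) = (-0.2449, 0.3061).
  (x - mu)^T · [Sigma^{-1} · (x - mu)] = (0)·(-0.2449) + (3)·(0.3061) = 0.9184.

Step 4 — take square root: d = √(0.9184) ≈ 0.9583.

d(x, mu) = √(0.9184) ≈ 0.9583


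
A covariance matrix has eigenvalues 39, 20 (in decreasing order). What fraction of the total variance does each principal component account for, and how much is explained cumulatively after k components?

Step 1 — total variance = trace(Sigma) = Σ λ_i = 39 + 20 = 59.

Step 2 — fraction explained by component i = λ_i / Σ λ:
  PC1: 39/59 = 0.661
  PC2: 20/59 = 0.339

Step 3 — cumulative fraction after k components = (λ_1 + ... + λ_k) / Σ λ:
  k = 1: 39/59 = 0.661
  k = 2: (39 + 20)/59 = 59/59 = 1

Summary (fraction, with percent):

explained: PC1 0.661 (66.1%), PC2 0.339 (33.9%);  cumulative: 0.661, 1


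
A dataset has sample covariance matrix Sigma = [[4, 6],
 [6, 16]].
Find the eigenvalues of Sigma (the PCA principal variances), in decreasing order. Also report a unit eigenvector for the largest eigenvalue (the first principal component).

Step 1 — characteristic polynomial of 2×2 Sigma:
  det(Sigma - λI) = λ² - trace · λ + det = 0.
  trace = 4 + 16 = 20, det = 4·16 - (6)² = 28.
Step 2 — discriminant:
  Δ = trace² - 4·det = 400 - 112 = 288.
Step 3 — eigenvalues:
  λ = (trace ± √Δ)/2 = (20 ± 16.9706)/2,
  λ_1 = 18.4853,  λ_2 = 1.5147.

Step 4 — unit eigenvector for λ_1: solve (Sigma - λ_1 I)v = 0. First row:
  (4 - 18.4853)·v_x + (6)·v_y = 0, i.e. (-14.4853)·v_x + (6)·v_y = 0,
  so v ∝ (b, λ_1 - a) = (6, 14.4853) = u.
  ||u|| = √((6)² + (14.4853)²) = √(245.8234) ≈ 15.6788,
  v_1 = u/||u|| ≈ (0.3827, 0.9239) (||v_1|| = 1).

λ_1 = 18.4853,  λ_2 = 1.5147;  v_1 ≈ (0.3827, 0.9239)


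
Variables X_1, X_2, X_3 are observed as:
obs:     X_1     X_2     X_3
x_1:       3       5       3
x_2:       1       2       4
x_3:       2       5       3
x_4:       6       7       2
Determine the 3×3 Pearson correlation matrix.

Step 1 — column means:
  mean(X_1) = (3 + 1 + 2 + 6) / 4 = 12/4 = 3
  mean(X_2) = (5 + 2 + 5 + 7) / 4 = 19/4 = 4.75
  mean(X_3) = (3 + 4 + 3 + 2) / 4 = 12/4 = 3

Step 2 — sample variances and covariances s[i,j] = (1/(n-1)) · Σ_k (x_{k,i} - mean_i) · (x_{k,j} - mean_j), with n-1 = 3:
  s[X_1,X_1] = ((0)·(0) + (-2)·(-2) + (-1)·(-1) + (3)·(3)) / 3 = 14/3 = 4.6667
  s[X_1,X_2] = ((0)·(0.25) + (-2)·(-2.75) + (-1)·(0.25) + (3)·(2.25)) / 3 = 12/3 = 4
  s[X_1,X_3] = ((0)·(0) + (-2)·(1) + (-1)·(0) + (3)·(-1)) / 3 = -5/3 = -1.6667
  s[X_2,X_2] = ((0.25)·(0.25) + (-2.75)·(-2.75) + (0.25)·(0.25) + (2.25)·(2.25)) / 3 = 12.75/3 = 4.25
  s[X_2,X_3] = ((0.25)·(0) + (-2.75)·(1) + (0.25)·(0) + (2.25)·(-1)) / 3 = -5/3 = -1.6667
  s[X_3,X_3] = ((0)·(0) + (1)·(1) + (0)·(0) + (-1)·(-1)) / 3 = 2/3 = 0.6667
  Sample standard deviations s_i = √(s[i,i]):
  s(X_1) = √(4.6667) = 2.1602
  s(X_2) = √(4.25) = 2.0616
  s(X_3) = √(0.6667) = 0.8165

Step 3 — r_{ij} = s_{ij} / (s_i · s_j):
  r[X_1,X_1] = 1 (diagonal).
  r[X_1,X_2] = 4 / (2.1602 · 2.0616) = 4 / 4.4535 = 0.8982
  r[X_1,X_3] = -1.6667 / (2.1602 · 0.8165) = -1.6667 / 1.7638 = -0.9449
  r[X_2,X_2] = 1 (diagonal).
  r[X_2,X_3] = -1.6667 / (2.0616 · 0.8165) = -1.6667 / 1.6833 = -0.9901
  r[X_3,X_3] = 1 (diagonal).

R is symmetric with unit diagonal. Assembling:

R = [[1, 0.8982, -0.9449],
 [0.8982, 1, -0.9901],
 [-0.9449, -0.9901, 1]]


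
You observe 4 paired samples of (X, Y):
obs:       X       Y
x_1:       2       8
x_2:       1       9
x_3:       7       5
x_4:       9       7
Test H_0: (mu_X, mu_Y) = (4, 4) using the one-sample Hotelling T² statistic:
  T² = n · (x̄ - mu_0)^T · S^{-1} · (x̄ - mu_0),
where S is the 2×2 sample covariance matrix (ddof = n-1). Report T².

Step 1 — sample mean vector:
  mean(X) = (2 + 1 + 7 + 9) / 4 = 19/4 = 4.75
  mean(Y) = (8 + 9 + 5 + 7) / 4 = 29/4 = 7.25
  x̄ = (4.75, 7.25),  deviation x̄ - mu_0 = (4.75, 7.25) - (4, 4) = (0.75, 3.25).

Step 2 — sample covariance matrix, S[i,j] = (1/(n-1)) · Σ_k (x_{k,i} - mean_i) · (x_{k,j} - mean_j), divisor n-1 = 3:
  S[X,X] = ((-2.75)·(-2.75) + (-3.75)·(-3.75) + (2.25)·(2.25) + (4.25)·(4.25)) / 3 = 44.75/3 = 14.9167
  S[X,Y] = ((-2.75)·(0.75) + (-3.75)·(1.75) + (2.25)·(-2.25) + (4.25)·(-0.25)) / 3 = -14.75/3 = -4.9167
  S[Y,Y] = ((0.75)·(0.75) + (1.75)·(1.75) + (-2.25)·(-2.25) + (-0.25)·(-0.25)) / 3 = 8.75/3 = 2.9167
  S = [[14.9167, -4.9167],
 [-4.9167, 2.9167]].

Step 3 — invert S. det(S) = 14.9167·2.9167 - (-4.9167)² = 19.3333.
  S^{-1} = (1/det) · [[d, -b], [-b, a]] = [[0.1509, 0.2543],
 [0.2543, 0.7716]].

Step 4 — quadratic form (x̄ - mu_0)^T · S^{-1} · (x̄ - mu_0):
  S^{-1} · (x̄ - mu_0) = (0.9397, 2.6983),
  (x̄ - mu_0)^T · [...] = (0.75)·(0.9397) + (3.25)·(2.6983) = 9.4741.

Step 5 — scale by n: T² = 4 · 9.4741 = 37.8966.

T² ≈ 37.8966


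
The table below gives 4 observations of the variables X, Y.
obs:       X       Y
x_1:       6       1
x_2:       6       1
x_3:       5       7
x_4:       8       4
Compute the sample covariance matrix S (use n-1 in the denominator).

Step 1 — column means:
  mean(X) = (6 + 6 + 5 + 8) / 4 = 25/4 = 6.25
  mean(Y) = (1 + 1 + 7 + 4) / 4 = 13/4 = 3.25

Step 2 — sample covariance S[i,j] = (1/(n-1)) · Σ_k (x_{k,i} - mean_i) · (x_{k,j} - mean_j), with n-1 = 3.
  S[X,X] = ((-0.25)·(-0.25) + (-0.25)·(-0.25) + (-1.25)·(-1.25) + (1.75)·(1.75)) / 3 = 4.75/3 = 1.5833
  S[X,Y] = ((-0.25)·(-2.25) + (-0.25)·(-2.25) + (-1.25)·(3.75) + (1.75)·(0.75)) / 3 = -2.25/3 = -0.75
  S[Y,Y] = ((-2.25)·(-2.25) + (-2.25)·(-2.25) + (3.75)·(3.75) + (0.75)·(0.75)) / 3 = 24.75/3 = 8.25

S is symmetric (S[j,i] = S[i,j]). Assembling:

S = [[1.5833, -0.75],
 [-0.75, 8.25]]


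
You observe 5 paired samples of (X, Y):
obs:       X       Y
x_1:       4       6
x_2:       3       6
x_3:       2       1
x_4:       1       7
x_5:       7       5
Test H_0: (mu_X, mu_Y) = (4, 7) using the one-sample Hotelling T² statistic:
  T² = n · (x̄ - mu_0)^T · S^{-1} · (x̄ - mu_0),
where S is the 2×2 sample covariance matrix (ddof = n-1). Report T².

Step 1 — sample mean vector:
  mean(X) = (4 + 3 + 2 + 1 + 7) / 5 = 17/5 = 3.4
  mean(Y) = (6 + 6 + 1 + 7 + 5) / 5 = 25/5 = 5
  x̄ = (3.4, 5),  deviation x̄ - mu_0 = (3.4, 5) - (4, 7) = (-0.6, -2).

Step 2 — sample covariance matrix, S[i,j] = (1/(n-1)) · Σ_k (x_{k,i} - mean_i) · (x_{k,j} - mean_j), divisor n-1 = 4:
  S[X,X] = ((0.6)·(0.6) + (-0.4)·(-0.4) + (-1.4)·(-1.4) + (-2.4)·(-2.4) + (3.6)·(3.6)) / 4 = 21.2/4 = 5.3
  S[X,Y] = ((0.6)·(1) + (-0.4)·(1) + (-1.4)·(-4) + (-2.4)·(2) + (3.6)·(0)) / 4 = 1/4 = 0.25
  S[Y,Y] = ((1)·(1) + (1)·(1) + (-4)·(-4) + (2)·(2) + (0)·(0)) / 4 = 22/4 = 5.5
  S = [[5.3, 0.25],
 [0.25, 5.5]].

Step 3 — invert S. det(S) = 5.3·5.5 - (0.25)² = 29.0875.
  S^{-1} = (1/det) · [[d, -b], [-b, a]] = [[0.1891, -0.0086],
 [-0.0086, 0.1822]].

Step 4 — quadratic form (x̄ - mu_0)^T · S^{-1} · (x̄ - mu_0):
  S^{-1} · (x̄ - mu_0) = (-0.0963, -0.3593),
  (x̄ - mu_0)^T · [...] = (-0.6)·(-0.0963) + (-2)·(-0.3593) = 0.7763.

Step 5 — scale by n: T² = 5 · 0.7763 = 3.8814.

T² ≈ 3.8814


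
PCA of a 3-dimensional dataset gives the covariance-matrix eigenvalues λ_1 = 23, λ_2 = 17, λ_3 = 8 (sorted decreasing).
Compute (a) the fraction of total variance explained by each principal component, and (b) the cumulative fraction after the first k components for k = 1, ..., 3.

Step 1 — total variance = trace(Sigma) = Σ λ_i = 23 + 17 + 8 = 48.

Step 2 — fraction explained by component i = λ_i / Σ λ:
  PC1: 23/48 = 0.4792
  PC2: 17/48 = 0.3542
  PC3: 8/48 = 0.1667

Step 3 — cumulative fraction after k components = (λ_1 + ... + λ_k) / Σ λ:
  k = 1: 23/48 = 0.4792
  k = 2: (23 + 17)/48 = 40/48 = 0.8333
  k = 3: (23 + 17 + 8)/48 = 48/48 = 1

Summary (fraction, with percent):

explained: PC1 0.4792 (47.92%), PC2 0.3542 (35.42%), PC3 0.1667 (16.67%);  cumulative: 0.4792, 0.8333, 1


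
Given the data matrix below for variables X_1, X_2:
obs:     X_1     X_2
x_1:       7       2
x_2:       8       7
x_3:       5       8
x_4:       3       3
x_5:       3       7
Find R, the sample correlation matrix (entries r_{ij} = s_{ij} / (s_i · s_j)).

Step 1 — column means:
  mean(X_1) = (7 + 8 + 5 + 3 + 3) / 5 = 26/5 = 5.2
  mean(X_2) = (2 + 7 + 8 + 3 + 7) / 5 = 27/5 = 5.4

Step 2 — sample variances and covariances s[i,j] = (1/(n-1)) · Σ_k (x_{k,i} - mean_i) · (x_{k,j} - mean_j), with n-1 = 4:
  s[X_1,X_1] = ((1.8)·(1.8) + (2.8)·(2.8) + (-0.2)·(-0.2) + (-2.2)·(-2.2) + (-2.2)·(-2.2)) / 4 = 20.8/4 = 5.2
  s[X_1,X_2] = ((1.8)·(-3.4) + (2.8)·(1.6) + (-0.2)·(2.6) + (-2.2)·(-2.4) + (-2.2)·(1.6)) / 4 = -0.4/4 = -0.1
  s[X_2,X_2] = ((-3.4)·(-3.4) + (1.6)·(1.6) + (2.6)·(2.6) + (-2.4)·(-2.4) + (1.6)·(1.6)) / 4 = 29.2/4 = 7.3
  Sample standard deviations s_i = √(s[i,i]):
  s(X_1) = √(5.2) = 2.2804
  s(X_2) = √(7.3) = 2.7019

Step 3 — r_{ij} = s_{ij} / (s_i · s_j):
  r[X_1,X_1] = 1 (diagonal).
  r[X_1,X_2] = -0.1 / (2.2804 · 2.7019) = -0.1 / 6.1612 = -0.0162
  r[X_2,X_2] = 1 (diagonal).

R is symmetric with unit diagonal. Assembling:

R = [[1, -0.0162],
 [-0.0162, 1]]


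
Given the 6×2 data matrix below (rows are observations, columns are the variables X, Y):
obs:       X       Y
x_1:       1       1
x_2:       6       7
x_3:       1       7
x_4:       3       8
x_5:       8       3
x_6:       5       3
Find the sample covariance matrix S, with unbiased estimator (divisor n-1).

Step 1 — column means:
  mean(X) = (1 + 6 + 1 + 3 + 8 + 5) / 6 = 24/6 = 4
  mean(Y) = (1 + 7 + 7 + 8 + 3 + 3) / 6 = 29/6 = 4.8333

Step 2 — sample covariance S[i,j] = (1/(n-1)) · Σ_k (x_{k,i} - mean_i) · (x_{k,j} - mean_j), with n-1 = 5.
  S[X,X] = ((-3)·(-3) + (2)·(2) + (-3)·(-3) + (-1)·(-1) + (4)·(4) + (1)·(1)) / 5 = 40/5 = 8
  S[X,Y] = ((-3)·(-3.8333) + (2)·(2.1667) + (-3)·(2.1667) + (-1)·(3.1667) + (4)·(-1.8333) + (1)·(-1.8333)) / 5 = -3/5 = -0.6
  S[Y,Y] = ((-3.8333)·(-3.8333) + (2.1667)·(2.1667) + (2.1667)·(2.1667) + (3.1667)·(3.1667) + (-1.8333)·(-1.8333) + (-1.8333)·(-1.8333)) / 5 = 40.8333/5 = 8.1667

S is symmetric (S[j,i] = S[i,j]). Assembling:

S = [[8, -0.6],
 [-0.6, 8.1667]]


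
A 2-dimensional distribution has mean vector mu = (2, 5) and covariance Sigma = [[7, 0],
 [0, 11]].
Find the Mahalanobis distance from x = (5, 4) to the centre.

Step 1 — centre the observation: (x - mu) = (3, -1).

Step 2 — invert Sigma. det(Sigma) = 7·11 - (0)² = 77.
  Sigma^{-1} = (1/det) · [[d, -b], [-b, a]] = [[0.1429, 0],
 [0, 0.0909]].

Step 3 — form the quadratic (x - mu)^T · Sigma^{-1} · (x - mu):
  Sigma^{-1} · (x - mu) = (0.4286, -0.0909).
  (x - mu)^T · [Sigma^{-1} · (x - mu)] = (3)·(0.4286) + (-1)·(-0.0909) = 1.3766.

Step 4 — take square root: d = √(1.3766) ≈ 1.1733.

d(x, mu) = √(1.3766) ≈ 1.1733


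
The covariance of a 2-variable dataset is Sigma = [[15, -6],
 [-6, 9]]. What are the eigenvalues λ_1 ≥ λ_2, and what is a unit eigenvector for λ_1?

Step 1 — characteristic polynomial of 2×2 Sigma:
  det(Sigma - λI) = λ² - trace · λ + det = 0.
  trace = 15 + 9 = 24, det = 15·9 - (-6)² = 99.
Step 2 — discriminant:
  Δ = trace² - 4·det = 576 - 396 = 180.
Step 3 — eigenvalues:
  λ = (trace ± √Δ)/2 = (24 ± 13.4164)/2,
  λ_1 = 18.7082,  λ_2 = 5.2918.

Step 4 — unit eigenvector for λ_1: solve (Sigma - λ_1 I)v = 0. First row:
  (15 - 18.7082)·v_x + (-6)·v_y = 0, i.e. (-3.7082)·v_x + (-6)·v_y = 0,
  so v ∝ (b, λ_1 - a) = (-6, 3.7082); multiply by -1 so the first entry is positive: u = (6, -3.7082).
  ||u|| = √((6)² + (-3.7082)²) = √(49.7508) ≈ 7.0534,
  v_1 = u/||u|| ≈ (0.8507, -0.5257) (||v_1|| = 1).

λ_1 = 18.7082,  λ_2 = 5.2918;  v_1 ≈ (0.8507, -0.5257)


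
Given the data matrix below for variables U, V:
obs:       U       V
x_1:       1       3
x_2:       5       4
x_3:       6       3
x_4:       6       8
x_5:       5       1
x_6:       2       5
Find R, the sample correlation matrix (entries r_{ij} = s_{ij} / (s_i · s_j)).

Step 1 — column means:
  mean(U) = (1 + 5 + 6 + 6 + 5 + 2) / 6 = 25/6 = 4.1667
  mean(V) = (3 + 4 + 3 + 8 + 1 + 5) / 6 = 24/6 = 4

Step 2 — sample variances and covariances s[i,j] = (1/(n-1)) · Σ_k (x_{k,i} - mean_i) · (x_{k,j} - mean_j), with n-1 = 5:
  s[U,U] = ((-3.1667)·(-3.1667) + (0.8333)·(0.8333) + (1.8333)·(1.8333) + (1.8333)·(1.8333) + (0.8333)·(0.8333) + (-2.1667)·(-2.1667)) / 5 = 22.8333/5 = 4.5667
  s[U,V] = ((-3.1667)·(-1) + (0.8333)·(0) + (1.8333)·(-1) + (1.8333)·(4) + (0.8333)·(-3) + (-2.1667)·(1)) / 5 = 4/5 = 0.8
  s[V,V] = ((-1)·(-1) + (0)·(0) + (-1)·(-1) + (4)·(4) + (-3)·(-3) + (1)·(1)) / 5 = 28/5 = 5.6
  Sample standard deviations s_i = √(s[i,i]):
  s(U) = √(4.5667) = 2.137
  s(V) = √(5.6) = 2.3664

Step 3 — r_{ij} = s_{ij} / (s_i · s_j):
  r[U,U] = 1 (diagonal).
  r[U,V] = 0.8 / (2.137 · 2.3664) = 0.8 / 5.057 = 0.1582
  r[V,V] = 1 (diagonal).

R is symmetric with unit diagonal. Assembling:

R = [[1, 0.1582],
 [0.1582, 1]]


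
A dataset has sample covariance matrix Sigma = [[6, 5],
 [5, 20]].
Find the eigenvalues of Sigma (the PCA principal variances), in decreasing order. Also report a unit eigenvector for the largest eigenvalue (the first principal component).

Step 1 — characteristic polynomial of 2×2 Sigma:
  det(Sigma - λI) = λ² - trace · λ + det = 0.
  trace = 6 + 20 = 26, det = 6·20 - (5)² = 95.
Step 2 — discriminant:
  Δ = trace² - 4·det = 676 - 380 = 296.
Step 3 — eigenvalues:
  λ = (trace ± √Δ)/2 = (26 ± 17.2047)/2,
  λ_1 = 21.6023,  λ_2 = 4.3977.

Step 4 — unit eigenvector for λ_1: solve (Sigma - λ_1 I)v = 0. First row:
  (6 - 21.6023)·v_x + (5)·v_y = 0, i.e. (-15.6023)·v_x + (5)·v_y = 0,
  so v ∝ (b, λ_1 - a) = (5, 15.6023) = u.
  ||u|| = √((5)² + (15.6023)²) = √(268.4326) ≈ 16.3839,
  v_1 = u/||u|| ≈ (0.3052, 0.9523) (||v_1|| = 1).

λ_1 = 21.6023,  λ_2 = 4.3977;  v_1 ≈ (0.3052, 0.9523)


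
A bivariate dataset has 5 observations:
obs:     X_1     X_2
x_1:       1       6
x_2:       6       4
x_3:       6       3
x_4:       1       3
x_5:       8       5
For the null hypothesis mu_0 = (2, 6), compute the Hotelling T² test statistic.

Step 1 — sample mean vector:
  mean(X_1) = (1 + 6 + 6 + 1 + 8) / 5 = 22/5 = 4.4
  mean(X_2) = (6 + 4 + 3 + 3 + 5) / 5 = 21/5 = 4.2
  x̄ = (4.4, 4.2),  deviation x̄ - mu_0 = (4.4, 4.2) - (2, 6) = (2.4, -1.8).

Step 2 — sample covariance matrix, S[i,j] = (1/(n-1)) · Σ_k (x_{k,i} - mean_i) · (x_{k,j} - mean_j), divisor n-1 = 4:
  S[X_1,X_1] = ((-3.4)·(-3.4) + (1.6)·(1.6) + (1.6)·(1.6) + (-3.4)·(-3.4) + (3.6)·(3.6)) / 4 = 41.2/4 = 10.3
  S[X_1,X_2] = ((-3.4)·(1.8) + (1.6)·(-0.2) + (1.6)·(-1.2) + (-3.4)·(-1.2) + (3.6)·(0.8)) / 4 = -1.4/4 = -0.35
  S[X_2,X_2] = ((1.8)·(1.8) + (-0.2)·(-0.2) + (-1.2)·(-1.2) + (-1.2)·(-1.2) + (0.8)·(0.8)) / 4 = 6.8/4 = 1.7
  S = [[10.3, -0.35],
 [-0.35, 1.7]].

Step 3 — invert S. det(S) = 10.3·1.7 - (-0.35)² = 17.3875.
  S^{-1} = (1/det) · [[d, -b], [-b, a]] = [[0.0978, 0.0201],
 [0.0201, 0.5924]].

Step 4 — quadratic form (x̄ - mu_0)^T · S^{-1} · (x̄ - mu_0):
  S^{-1} · (x̄ - mu_0) = (0.1984, -1.018),
  (x̄ - mu_0)^T · [...] = (2.4)·(0.1984) + (-1.8)·(-1.018) = 2.3086.

Step 5 — scale by n: T² = 5 · 2.3086 = 11.5428.

T² ≈ 11.5428
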